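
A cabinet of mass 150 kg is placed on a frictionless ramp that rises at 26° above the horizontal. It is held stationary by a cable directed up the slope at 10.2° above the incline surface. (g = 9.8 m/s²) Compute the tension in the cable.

T ≈ 655 N

Take axes along and perpendicular to the incline. Weight components: W sin 26° = 644.4 N down-slope, W cos 26° = 1321 N into the surface.
Along incline: T cos 10.2° = W sin 26° → T = 654.8 N.
Perpendicular: N = W cos 26° − T sin 10.2° = 1205 N.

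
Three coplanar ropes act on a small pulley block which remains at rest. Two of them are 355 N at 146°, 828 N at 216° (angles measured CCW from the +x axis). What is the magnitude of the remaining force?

Sum the known components: ΣF_x = -964.2 N, ΣF_y = -288.2 N.
For equilibrium the remaining force must supply (−ΣF_x, −ΣF_y) = (964.2, 288.2) N.
Magnitude = √((964.2)² + (288.2)²) = 1006 N; direction = atan2(288.2, 964.2) = 16.6°.

F ≈ 1010 N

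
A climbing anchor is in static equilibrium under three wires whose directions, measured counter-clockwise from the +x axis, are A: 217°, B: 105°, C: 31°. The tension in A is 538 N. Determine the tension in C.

T_C ≈ 519 N

Resolve: ΣF_x = 538 cos 217° + T_B cos 105° + T_C cos 31° = 0.
        ΣF_y = 538 sin 217° + T_B sin 105° + T_C sin 31° = 0.
The known terms sum to (-429.7, -323.8) N, so -0.2588 T_B + 0.8572 T_C = 429.7 and 0.9659 T_B + 0.5150 T_C = 323.8.
Solving simultaneously: T_B = 58.50 N, T_C = 518.9 N.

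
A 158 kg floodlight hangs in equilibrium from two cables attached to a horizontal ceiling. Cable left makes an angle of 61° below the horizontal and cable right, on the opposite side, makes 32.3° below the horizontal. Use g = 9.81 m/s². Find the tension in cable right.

T_right ≈ 753 N

Weight W = 158 × 9.81 = 1550 N acts straight down.
Horizontal: T_left cos 61° = T_right cos 32.3°  →  T_left = 1.743 T_right.
Vertical: T_left sin 61° + T_right sin 32.3° = 1550.
Substituting the horizontal relation into the vertical equation gives 2.059 T_right = 1550, so T_right = 752.7 N.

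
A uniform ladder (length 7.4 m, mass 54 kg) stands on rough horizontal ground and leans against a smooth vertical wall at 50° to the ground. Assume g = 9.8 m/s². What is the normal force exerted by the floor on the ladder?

N_floor ≈ 529 N

ΣF_y = 0: N_floor = 54×9.8 = 529.2 N.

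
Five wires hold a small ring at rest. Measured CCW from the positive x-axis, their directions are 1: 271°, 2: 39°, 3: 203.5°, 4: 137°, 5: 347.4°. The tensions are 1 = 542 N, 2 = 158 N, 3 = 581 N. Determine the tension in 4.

T_4 ≈ 1470 N

Resolve: ΣF_x = 542 cos 271° + 158 cos 39° + 581 cos 203.5° + T_4 cos 137° + T_5 cos 347.4° = 0.
        ΣF_y = 542 sin 271° + 158 sin 39° + 581 sin 203.5° + T_4 sin 137° + T_5 sin 347.4° = 0.
The known terms sum to (-400.6, -674.2) N, so -0.7314 T_4 + 0.9759 T_5 = 400.6 and 0.6820 T_4 − 0.2181 T_5 = 674.2.
Solving simultaneously: T_4 = 1473 N, T_5 = 1514 N.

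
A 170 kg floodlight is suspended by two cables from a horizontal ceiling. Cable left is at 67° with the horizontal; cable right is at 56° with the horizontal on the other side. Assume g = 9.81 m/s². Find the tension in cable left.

T_left ≈ 1110 N

Weight W = 170 × 9.81 = 1668 N acts straight down.
Horizontal: T_left cos 67° = T_right cos 56°  →  T_right = 0.6987 T_left.
Vertical: T_left sin 67° + T_right sin 56° = 1668.
Substituting the horizontal relation into the vertical equation gives 1.5 T_left = 1668, so T_left = 1112 N.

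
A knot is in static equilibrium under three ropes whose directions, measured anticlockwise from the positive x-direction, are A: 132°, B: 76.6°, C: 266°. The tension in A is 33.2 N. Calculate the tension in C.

Resolve: ΣF_x = 33.2 cos 132° + T_B cos 76.6° + T_C cos 266° = 0.
        ΣF_y = 33.2 sin 132° + T_B sin 76.6° + T_C sin 266° = 0.
The known terms sum to (-22.22, 24.67) N, so 0.2317 T_B − 0.0698 T_C = 22.22 and 0.9728 T_B − 0.9976 T_C = -24.67.
Solving simultaneously: T_B = 146.2 N, T_C = 167.3 N.

T_C ≈ 167 N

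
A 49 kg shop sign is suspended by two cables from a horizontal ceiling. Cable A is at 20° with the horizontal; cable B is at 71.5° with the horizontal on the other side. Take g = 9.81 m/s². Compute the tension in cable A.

Weight W = 49 × 9.81 = 480.7 N acts straight down.
Horizontal: T_A cos 20° = T_B cos 71.5°  →  T_B = 2.961 T_A.
Vertical: T_A sin 20° + T_B sin 71.5° = 480.7.
Substituting the horizontal relation into the vertical equation gives 3.15 T_A = 480.7, so T_A = 152.6 N.

T_A ≈ 153 N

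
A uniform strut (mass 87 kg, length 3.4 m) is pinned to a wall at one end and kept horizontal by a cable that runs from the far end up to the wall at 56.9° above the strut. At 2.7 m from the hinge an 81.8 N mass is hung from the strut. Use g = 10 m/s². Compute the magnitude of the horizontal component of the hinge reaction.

H_x ≈ 326 N

Take torques about the hinge: T sin 56.9° · 3.4 = 87×10×1.7 + 81.8×2.7 = 1699.9 N·m.
So T = 1699.9 / (0.8377 × 3.4) = 596.81 N.
ΣF_x = 0: H_x = T cos 56.9° = 325.92 N.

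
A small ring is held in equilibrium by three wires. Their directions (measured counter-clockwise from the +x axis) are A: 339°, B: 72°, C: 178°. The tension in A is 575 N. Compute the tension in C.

Resolve: ΣF_x = 575 cos 339° + T_B cos 72° + T_C cos 178° = 0.
        ΣF_y = 575 sin 339° + T_B sin 72° + T_C sin 178° = 0.
The known terms sum to (536.8, -206.1) N, so 0.3090 T_B − 0.9994 T_C = -536.8 and 0.9511 T_B + 0.0349 T_C = 206.1.
Solving simultaneously: T_B = 194.7 N, T_C = 597.4 N.

T_C ≈ 597 N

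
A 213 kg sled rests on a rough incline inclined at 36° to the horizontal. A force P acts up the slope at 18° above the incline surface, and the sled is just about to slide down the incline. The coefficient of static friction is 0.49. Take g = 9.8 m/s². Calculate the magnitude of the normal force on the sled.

On the verge of sliding down the incline, friction equals μN and acts up the slope.
Perpendicular: N + P sin 18° = W cos 36° = 1689 N.
Along incline: P cos 18° + μN = W sin 36° with W sin 36° = 1227 N.
Solving the pair for P and N: P = 499.6 N, N = 1534 N (and f = μN = 751.8 N).

N ≈ 1530 N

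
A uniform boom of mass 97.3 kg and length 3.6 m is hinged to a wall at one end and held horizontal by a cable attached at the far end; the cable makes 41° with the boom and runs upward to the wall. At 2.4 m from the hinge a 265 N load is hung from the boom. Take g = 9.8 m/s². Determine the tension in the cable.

Take torques about the hinge: T sin 41° · 3.6 = 97.3×9.8×1.8 + 265×2.4 = 2352.4 N·m.
So T = 2352.4 / (0.6561 × 3.6) = 996 N.

T ≈ 996 N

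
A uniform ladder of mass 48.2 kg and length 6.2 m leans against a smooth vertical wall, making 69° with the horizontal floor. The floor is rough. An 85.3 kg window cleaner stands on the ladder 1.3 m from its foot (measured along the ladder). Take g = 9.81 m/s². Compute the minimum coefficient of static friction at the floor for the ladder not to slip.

ΣF_y = 0: N_floor = 48.2×9.81 + 85.3×9.81 = 1309.6 N.
Torques about the foot: N_wall · 6.2 sin 69° = 48.2×9.81×3.1 cos 69° + 85.3×9.81×1.3 cos 69° → N_wall = 158.1 N.
ΣF_x = 0: f_floor = N_wall = 158.1 N.
μ_min = f_floor / N_floor = 158.1 / 1309.6 = 0.1207.

μ_min ≈ 0.121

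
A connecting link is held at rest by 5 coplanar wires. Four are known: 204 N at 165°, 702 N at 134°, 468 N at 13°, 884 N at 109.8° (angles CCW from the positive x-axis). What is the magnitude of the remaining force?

Sum the known components: ΣF_x = -528.1 N, ΣF_y = 1495 N.
For equilibrium the remaining force must supply (−ΣF_x, −ΣF_y) = (528.1, -1495) N.
Magnitude = √((528.1)² + (-1495)²) = 1585 N; direction = atan2(-1495, 528.1) = 289.5°.

F ≈ 1590 N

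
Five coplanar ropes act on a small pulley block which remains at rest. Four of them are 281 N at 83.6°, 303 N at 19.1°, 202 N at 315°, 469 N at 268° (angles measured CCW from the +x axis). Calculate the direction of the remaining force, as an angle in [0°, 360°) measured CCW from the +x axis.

Sum the known components: ΣF_x = 444.1 N, ΣF_y = -233.2 N.
For equilibrium the remaining force must supply (−ΣF_x, −ΣF_y) = (-444.1, 233.2) N.
Magnitude = √((-444.1)² + (233.2)²) = 501.6 N; direction = atan2(233.2, -444.1) = 152.3°.

θ ≈ 152°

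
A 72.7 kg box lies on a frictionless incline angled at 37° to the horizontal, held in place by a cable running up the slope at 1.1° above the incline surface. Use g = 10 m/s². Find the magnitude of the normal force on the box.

N ≈ 572 N

Take axes along and perpendicular to the incline. Weight components: W sin 37° = 437.5 N down-slope, W cos 37° = 580.6 N into the surface.
Along incline: T cos 1.1° = W sin 37° → T = 437.6 N.
Perpendicular: N = W cos 37° − T sin 1.1° = 572.2 N.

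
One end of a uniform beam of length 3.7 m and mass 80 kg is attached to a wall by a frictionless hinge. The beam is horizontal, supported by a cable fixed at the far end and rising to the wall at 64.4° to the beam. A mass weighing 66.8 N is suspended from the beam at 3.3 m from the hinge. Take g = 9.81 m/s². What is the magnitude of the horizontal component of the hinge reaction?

Take torques about the hinge: T sin 64.4° · 3.7 = 80×9.81×1.85 + 66.8×3.3 = 1672.3 N·m.
So T = 1672.3 / (0.9018 × 3.7) = 501.18 N.
ΣF_x = 0: H_x = T cos 64.4° = 216.55 N.

H_x ≈ 217 N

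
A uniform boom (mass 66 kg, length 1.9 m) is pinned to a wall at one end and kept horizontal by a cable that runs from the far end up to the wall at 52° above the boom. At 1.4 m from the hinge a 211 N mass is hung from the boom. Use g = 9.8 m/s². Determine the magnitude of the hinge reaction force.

|H| ≈ 533 N

Take torques about the hinge: T sin 52° · 1.9 = 66×9.8×0.95 + 211×1.4 = 909.86 N·m.
So T = 909.86 / (0.7880 × 1.9) = 607.7 N.
ΣF_x = 0: H_x = T cos 52° = 374.14 N.
ΣF_y = 0: H_y = (66×9.8 + 211) − T sin 52° = 857.8 − 478.87 = 378.93 N.
|H| = √(H_x² + H_y²) = √((374.14)² + (378.93)²) = 532.51 N.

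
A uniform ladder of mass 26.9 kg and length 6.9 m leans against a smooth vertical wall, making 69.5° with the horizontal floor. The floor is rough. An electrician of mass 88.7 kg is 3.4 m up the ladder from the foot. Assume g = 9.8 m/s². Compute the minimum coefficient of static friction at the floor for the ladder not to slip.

μ_min ≈ 0.185

ΣF_y = 0: N_floor = 26.9×9.8 + 88.7×9.8 = 1132.9 N.
Torques about the foot: N_wall · 6.9 sin 69.5° = 26.9×9.8×3.45 cos 69.5° + 88.7×9.8×3.4 cos 69.5° → N_wall = 209.43 N.
ΣF_x = 0: f_floor = N_wall = 209.43 N.
μ_min = f_floor / N_floor = 209.43 / 1132.9 = 0.1849.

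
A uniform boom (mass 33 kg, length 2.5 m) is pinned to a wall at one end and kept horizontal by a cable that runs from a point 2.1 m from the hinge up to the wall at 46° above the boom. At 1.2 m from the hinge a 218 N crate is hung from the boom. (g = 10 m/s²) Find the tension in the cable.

Take torques about the hinge: T sin 46° · 2.1 = 33×10×1.25 + 218×1.2 = 674.1 N·m.
So T = 674.1 / (0.7193 × 2.1) = 446.24 N.

T ≈ 446 N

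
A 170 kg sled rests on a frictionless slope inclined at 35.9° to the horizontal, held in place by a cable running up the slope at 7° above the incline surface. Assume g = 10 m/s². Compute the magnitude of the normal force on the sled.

N ≈ 1250 N

Take axes along and perpendicular to the incline. Weight components: W sin 35.9° = 996.8 N down-slope, W cos 35.9° = 1377 N into the surface.
Along incline: T cos 7° = W sin 35.9° → T = 1004 N.
Perpendicular: N = W cos 35.9° − T sin 7° = 1255 N.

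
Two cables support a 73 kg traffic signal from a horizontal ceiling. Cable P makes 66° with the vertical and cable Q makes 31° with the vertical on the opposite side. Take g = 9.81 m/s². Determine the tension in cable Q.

Angles from the horizontal: cable P is 90° − 66° = 24°, cable Q is 90° − 31° = 59°.
Weight W = 73 × 9.81 = 716.1 N acts straight down.
Horizontal: T_P cos 24° = T_Q cos 59°  →  T_P = 0.5638 T_Q.
Vertical: T_P sin 24° + T_Q sin 59° = 716.1.
Substituting the horizontal relation into the vertical equation gives 1.086 T_Q = 716.1, so T_Q = 659.1 N.

T_Q ≈ 659 N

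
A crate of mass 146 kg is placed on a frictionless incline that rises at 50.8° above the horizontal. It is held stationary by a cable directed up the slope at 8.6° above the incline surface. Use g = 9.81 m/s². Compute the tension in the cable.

T ≈ 1120 N

Take axes along and perpendicular to the incline. Weight components: W sin 50.8° = 1110 N down-slope, W cos 50.8° = 905.2 N into the surface.
Along incline: T cos 8.6° = W sin 50.8° → T = 1123 N.
Perpendicular: N = W cos 50.8° − T sin 8.6° = 737.4 N.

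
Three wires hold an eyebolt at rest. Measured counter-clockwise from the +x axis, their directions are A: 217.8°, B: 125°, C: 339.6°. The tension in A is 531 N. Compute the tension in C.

T_C ≈ 934 N

Resolve: ΣF_x = 531 cos 217.8° + T_B cos 125° + T_C cos 339.6° = 0.
        ΣF_y = 531 sin 217.8° + T_B sin 125° + T_C sin 339.6° = 0.
The known terms sum to (-419.6, -325.5) N, so -0.5736 T_B + 0.9373 T_C = 419.6 and 0.8192 T_B − 0.3486 T_C = 325.5.
Solving simultaneously: T_B = 794.7 N, T_C = 934 N.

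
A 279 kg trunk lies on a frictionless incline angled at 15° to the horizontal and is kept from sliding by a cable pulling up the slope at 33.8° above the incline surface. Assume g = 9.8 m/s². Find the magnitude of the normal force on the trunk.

N ≈ 2170 N

Take axes along and perpendicular to the incline. Weight components: W sin 15° = 707.7 N down-slope, W cos 15° = 2641 N into the surface.
Along incline: T cos 33.8° = W sin 15° → T = 851.6 N.
Perpendicular: N = W cos 15° − T sin 33.8° = 2167 N.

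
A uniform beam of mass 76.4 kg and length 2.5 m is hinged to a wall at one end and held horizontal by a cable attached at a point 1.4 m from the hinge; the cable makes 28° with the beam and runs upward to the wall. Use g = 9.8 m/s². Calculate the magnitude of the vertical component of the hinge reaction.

Take torques about the hinge: T sin 28° · 1.4 = 76.4×9.8×1.25 = 935.9 N·m.
So T = 935.9 / (0.4695 × 1.4) = 1423.9 N.
ΣF_y = 0: H_y = (76.4×9.8) − T sin 28° = 748.72 − 668.5 = 80.22 N.

|H_y| ≈ 80.2 N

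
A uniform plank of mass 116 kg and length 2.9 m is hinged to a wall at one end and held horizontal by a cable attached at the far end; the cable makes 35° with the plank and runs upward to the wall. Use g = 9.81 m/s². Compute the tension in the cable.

T ≈ 992 N

Take torques about the hinge: T sin 35° · 2.9 = 116×9.81×1.45 = 1650 N·m.
So T = 1650 / (0.5736 × 2.9) = 991.99 N.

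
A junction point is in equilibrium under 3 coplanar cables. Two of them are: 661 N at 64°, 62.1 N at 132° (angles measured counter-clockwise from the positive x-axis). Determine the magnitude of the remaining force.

Sum the known components: ΣF_x = 248.2 N, ΣF_y = 640.3 N.
For equilibrium the remaining force must supply (−ΣF_x, −ΣF_y) = (-248.2, -640.3) N.
Magnitude = √((-248.2)² + (-640.3)²) = 686.7 N; direction = atan2(-640.3, -248.2) = 248.8°.

F ≈ 687 N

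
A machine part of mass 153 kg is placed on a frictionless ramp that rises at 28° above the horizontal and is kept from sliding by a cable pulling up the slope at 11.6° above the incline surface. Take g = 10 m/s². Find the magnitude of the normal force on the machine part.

N ≈ 1200 N

Take axes along and perpendicular to the incline. Weight components: W sin 28° = 718.3 N down-slope, W cos 28° = 1351 N into the surface.
Along incline: T cos 11.6° = W sin 28° → T = 733.3 N.
Perpendicular: N = W cos 28° − T sin 11.6° = 1203 N.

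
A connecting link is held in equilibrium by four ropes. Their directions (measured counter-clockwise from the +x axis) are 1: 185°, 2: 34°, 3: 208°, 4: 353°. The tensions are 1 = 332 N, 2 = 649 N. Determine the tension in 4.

Resolve: ΣF_x = 332 cos 185° + 649 cos 34° + T_3 cos 208° + T_4 cos 353° = 0.
        ΣF_y = 332 sin 185° + 649 sin 34° + T_3 sin 208° + T_4 sin 353° = 0.
The known terms sum to (207.3, 334) N, so -0.8829 T_3 + 0.9925 T_4 = -207.3 and -0.4695 T_3 − 0.1219 T_4 = -334.
Solving simultaneously: T_3 = 622 N, T_4 = 344.4 N.

T_4 ≈ 344 N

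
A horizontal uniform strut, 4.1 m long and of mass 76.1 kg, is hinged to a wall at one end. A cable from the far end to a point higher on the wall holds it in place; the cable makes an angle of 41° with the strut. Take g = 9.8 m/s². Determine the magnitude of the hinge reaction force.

Take torques about the hinge: T sin 41° · 4.1 = 76.1×9.8×2.05 = 1528.8 N·m.
So T = 1528.8 / (0.6561 × 4.1) = 568.38 N.
ΣF_x = 0: H_x = T cos 41° = 428.96 N.
ΣF_y = 0: H_y = (76.1×9.8) − T sin 41° = 745.78 − 372.89 = 372.89 N.
|H| = √(H_x² + H_y²) = √((428.96)² + (372.89)²) = 568.38 N.

|H| ≈ 568 N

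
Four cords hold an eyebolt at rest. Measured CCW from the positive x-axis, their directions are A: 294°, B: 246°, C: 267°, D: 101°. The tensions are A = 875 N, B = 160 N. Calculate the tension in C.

T_C ≈ 434 N

Resolve: ΣF_x = 875 cos 294° + 160 cos 246° + T_C cos 267° + T_D cos 101° = 0.
        ΣF_y = 875 sin 294° + 160 sin 246° + T_C sin 267° + T_D sin 101° = 0.
The known terms sum to (290.8, -945.5) N, so -0.0523 T_C − 0.1908 T_D = -290.8 and -0.9986 T_C + 0.9816 T_D = 945.5.
Solving simultaneously: T_C = 434.3 N, T_D = 1405 N.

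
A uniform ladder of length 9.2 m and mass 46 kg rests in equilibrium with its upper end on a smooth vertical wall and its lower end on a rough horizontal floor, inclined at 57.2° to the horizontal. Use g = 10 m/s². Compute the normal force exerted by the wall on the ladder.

N_wall ≈ 148 N

Torques about the foot: N_wall · 9.2 sin 57.2° = 46×10×4.6 cos 57.2° → N_wall = 148.22 N.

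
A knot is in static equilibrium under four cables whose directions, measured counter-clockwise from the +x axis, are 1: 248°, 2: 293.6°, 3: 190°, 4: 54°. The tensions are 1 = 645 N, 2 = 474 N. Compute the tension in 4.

T_4 ≈ 1450 N

Resolve: ΣF_x = 645 cos 248° + 474 cos 293.6° + T_3 cos 190° + T_4 cos 54° = 0.
        ΣF_y = 645 sin 248° + 474 sin 293.6° + T_3 sin 190° + T_4 sin 54° = 0.
The known terms sum to (-51.86, -1032) N, so -0.9848 T_3 + 0.5878 T_4 = 51.86 and -0.1736 T_3 + 0.8090 T_4 = 1032.
Solving simultaneously: T_3 = 813.2 N, T_4 = 1451 N.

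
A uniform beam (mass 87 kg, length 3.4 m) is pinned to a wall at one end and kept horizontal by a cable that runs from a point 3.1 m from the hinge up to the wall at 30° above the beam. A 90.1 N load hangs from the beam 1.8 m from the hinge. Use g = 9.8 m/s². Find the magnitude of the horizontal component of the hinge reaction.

Take torques about the hinge: T sin 30° · 3.1 = 87×9.8×1.7 + 90.1×1.8 = 1611.6 N·m.
So T = 1611.6 / (0.5000 × 3.1) = 1039.7 N.
ΣF_x = 0: H_x = T cos 30° = 900.44 N.

H_x ≈ 900 N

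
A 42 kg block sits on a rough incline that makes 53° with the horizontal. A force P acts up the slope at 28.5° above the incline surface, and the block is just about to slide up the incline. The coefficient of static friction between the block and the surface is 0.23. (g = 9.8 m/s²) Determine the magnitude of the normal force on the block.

On the verge of sliding up the incline, friction equals μN and acts down the slope.
Perpendicular: N + P sin 28.5° = W cos 53° = 247.7 N.
Along incline: P cos 28.5° = W sin 53° + μN  with W sin 53° = 328.7 N.
Solving the pair for P and N: P = 390.2 N, N = 61.54 N (and f = μN = 14.15 N).

N ≈ 61.5 N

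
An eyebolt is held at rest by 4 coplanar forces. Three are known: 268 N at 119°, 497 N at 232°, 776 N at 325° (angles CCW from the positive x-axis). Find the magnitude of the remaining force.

F ≈ 635 N

Sum the known components: ΣF_x = 199.7 N, ΣF_y = -602.3 N.
For equilibrium the remaining force must supply (−ΣF_x, −ΣF_y) = (-199.7, 602.3) N.
Magnitude = √((-199.7)² + (602.3)²) = 634.6 N; direction = atan2(602.3, -199.7) = 108.3°.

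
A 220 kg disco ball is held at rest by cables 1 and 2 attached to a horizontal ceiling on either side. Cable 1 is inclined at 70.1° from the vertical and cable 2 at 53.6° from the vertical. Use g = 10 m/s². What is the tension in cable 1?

T_1 ≈ 2130 N

Angles from the horizontal: cable 1 is 90° − 70.1° = 19.9°, cable 2 is 90° − 53.6° = 36.4°.
Weight W = 220 × 10 = 2200 N acts straight down.
Horizontal: T_1 cos 19.9° = T_2 cos 36.4°  →  T_2 = 1.168 T_1.
Vertical: T_1 sin 19.9° + T_2 sin 36.4° = 2200.
Substituting the horizontal relation into the vertical equation gives 1.034 T_1 = 2200, so T_1 = 2128 N.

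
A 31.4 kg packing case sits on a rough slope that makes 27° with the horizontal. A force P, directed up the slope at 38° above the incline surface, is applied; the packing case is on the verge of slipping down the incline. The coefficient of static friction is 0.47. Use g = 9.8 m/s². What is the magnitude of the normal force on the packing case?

On the verge of sliding down the incline, friction equals μN and acts up the slope.
Perpendicular: N + P sin 38° = W cos 27° = 274.2 N.
Along incline: P cos 38° + μN = W sin 27° with W sin 27° = 139.7 N.
Solving the pair for P and N: P = 21.73 N, N = 260.8 N (and f = μN = 122.6 N).

N ≈ 261 N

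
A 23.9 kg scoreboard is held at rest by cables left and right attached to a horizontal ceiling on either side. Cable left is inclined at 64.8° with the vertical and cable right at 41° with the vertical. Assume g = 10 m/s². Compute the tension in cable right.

Angles from the horizontal: cable left is 90° − 64.8° = 25.2°, cable right is 90° − 41° = 49°.
Weight W = 23.9 × 10 = 239 N acts straight down.
Horizontal: T_left cos 25.2° = T_right cos 49°  →  T_left = 0.7251 T_right.
Vertical: T_left sin 25.2° + T_right sin 49° = 239.
Substituting the horizontal relation into the vertical equation gives 1.063 T_right = 239, so T_right = 224.7 N.

T_right ≈ 225 N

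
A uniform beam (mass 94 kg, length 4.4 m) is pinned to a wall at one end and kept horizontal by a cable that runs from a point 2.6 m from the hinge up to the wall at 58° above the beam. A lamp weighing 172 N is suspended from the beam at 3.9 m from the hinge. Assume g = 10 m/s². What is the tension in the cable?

Take torques about the hinge: T sin 58° · 2.6 = 94×10×2.2 + 172×3.9 = 2738.8 N·m.
So T = 2738.8 / (0.8480 × 2.6) = 1242.1 N.

T ≈ 1240 N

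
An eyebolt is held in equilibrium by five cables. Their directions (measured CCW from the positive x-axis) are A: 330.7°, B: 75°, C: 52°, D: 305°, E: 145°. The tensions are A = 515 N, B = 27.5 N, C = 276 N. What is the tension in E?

Resolve: ΣF_x = 515 cos 330.7° + 27.5 cos 75° + 276 cos 52° + T_D cos 305° + T_E cos 145° = 0.
        ΣF_y = 515 sin 330.7° + 27.5 sin 75° + 276 sin 52° + T_D sin 305° + T_E sin 145° = 0.
The known terms sum to (626.2, -7.978) N, so 0.5736 T_D − 0.8192 T_E = -626.2 and -0.8192 T_D + 0.5736 T_E = 7.978.
Solving simultaneously: T_D = 1031 N, T_E = 1486 N.

T_E ≈ 1490 N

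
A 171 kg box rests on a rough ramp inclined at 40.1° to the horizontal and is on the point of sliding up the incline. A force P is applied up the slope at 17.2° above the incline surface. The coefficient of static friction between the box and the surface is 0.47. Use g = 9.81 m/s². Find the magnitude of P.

P ≈ 1540 N

On the verge of sliding up the incline, friction equals μN and acts down the slope.
Perpendicular: N + P sin 17.2° = W cos 40.1° = 1283 N.
Along incline: P cos 17.2° = W sin 40.1° + μN  with W sin 40.1° = 1081 N.
Solving the pair for P and N: P = 1539 N, N = 828.2 N (and f = μN = 389.3 N).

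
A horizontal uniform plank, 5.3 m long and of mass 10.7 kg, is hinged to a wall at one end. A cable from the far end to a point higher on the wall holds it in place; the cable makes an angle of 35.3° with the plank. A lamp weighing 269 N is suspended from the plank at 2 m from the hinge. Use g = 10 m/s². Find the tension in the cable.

Take torques about the hinge: T sin 35.3° · 5.3 = 10.7×10×2.65 + 269×2 = 821.55 N·m.
So T = 821.55 / (0.5779 × 5.3) = 268.25 N.

T ≈ 268 N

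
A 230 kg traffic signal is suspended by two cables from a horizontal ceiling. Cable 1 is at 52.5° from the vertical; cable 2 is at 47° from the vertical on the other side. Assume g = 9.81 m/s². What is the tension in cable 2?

T_2 ≈ 1810 N

Angles from the horizontal: cable 1 is 90° − 52.5° = 37.5°, cable 2 is 90° − 47° = 43°.
Weight W = 230 × 9.81 = 2256 N acts straight down.
Horizontal: T_1 cos 37.5° = T_2 cos 43°  →  T_1 = 0.9219 T_2.
Vertical: T_1 sin 37.5° + T_2 sin 43° = 2256.
Substituting the horizontal relation into the vertical equation gives 1.243 T_2 = 2256, so T_2 = 1815 N.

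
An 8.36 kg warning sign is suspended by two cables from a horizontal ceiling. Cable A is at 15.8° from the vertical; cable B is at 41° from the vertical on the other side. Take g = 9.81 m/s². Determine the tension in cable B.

T_B ≈ 26.7 N

Angles from the horizontal: cable A is 90° − 15.8° = 74.2°, cable B is 90° − 41° = 49°.
Weight W = 8.36 × 9.81 = 82.01 N acts straight down.
Horizontal: T_A cos 74.2° = T_B cos 49°  →  T_A = 2.409 T_B.
Vertical: T_A sin 74.2° + T_B sin 49° = 82.01.
Substituting the horizontal relation into the vertical equation gives 3.073 T_B = 82.01, so T_B = 26.69 N.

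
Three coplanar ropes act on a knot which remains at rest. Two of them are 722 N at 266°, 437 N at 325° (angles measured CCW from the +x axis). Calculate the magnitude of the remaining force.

F ≈ 1020 N

Sum the known components: ΣF_x = 307.6 N, ΣF_y = -970.9 N.
For equilibrium the remaining force must supply (−ΣF_x, −ΣF_y) = (-307.6, 970.9) N.
Magnitude = √((-307.6)² + (970.9)²) = 1018 N; direction = atan2(970.9, -307.6) = 107.6°.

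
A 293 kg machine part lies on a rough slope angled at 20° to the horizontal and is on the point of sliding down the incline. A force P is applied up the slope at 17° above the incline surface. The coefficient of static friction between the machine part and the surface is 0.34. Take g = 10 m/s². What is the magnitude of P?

P ≈ 77 N

On the verge of sliding down the incline, friction equals μN and acts up the slope.
Perpendicular: N + P sin 17° = W cos 20° = 2753 N.
Along incline: P cos 17° + μN = W sin 20° with W sin 20° = 1002 N.
Solving the pair for P and N: P = 77.02 N, N = 2731 N (and f = μN = 928.5 N).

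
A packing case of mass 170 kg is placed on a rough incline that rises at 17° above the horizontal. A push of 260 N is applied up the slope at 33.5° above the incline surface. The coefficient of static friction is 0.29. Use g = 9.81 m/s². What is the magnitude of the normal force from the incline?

N ≈ 1450 N

Axes along / perpendicular to the incline. W sin 17° = 487.6 N down-slope; W cos 17° = 1595 N into the surface.
Perpendicular: N = W cos 17° − P sin 33.5° = 1595 − 143.5 = 1451 N.
Along incline: P cos 33.5° + f = W sin 17° (friction acts up-slope) → f = 487.6 − 216.8 = 270.8 N.
|f| = 270.8 N ≤ μN = 420.9 N, so the packing case is indeed static.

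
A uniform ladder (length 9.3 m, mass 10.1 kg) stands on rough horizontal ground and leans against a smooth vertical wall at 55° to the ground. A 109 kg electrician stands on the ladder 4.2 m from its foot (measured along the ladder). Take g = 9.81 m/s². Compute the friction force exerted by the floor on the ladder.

Torques about the foot: N_wall · 9.3 sin 55° = 10.1×9.81×4.65 cos 55° + 109×9.81×4.2 cos 55° → N_wall = 372.82 N.
ΣF_x = 0: f_floor = N_wall = 372.82 N.

f ≈ 373 N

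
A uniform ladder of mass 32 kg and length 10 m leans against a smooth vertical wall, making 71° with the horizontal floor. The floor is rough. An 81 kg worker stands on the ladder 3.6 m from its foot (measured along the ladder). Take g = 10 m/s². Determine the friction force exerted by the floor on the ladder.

f ≈ 155 N

Torques about the foot: N_wall · 10 sin 71° = 32×10×5 cos 71° + 81×10×3.6 cos 71° → N_wall = 155.5 N.
ΣF_x = 0: f_floor = N_wall = 155.5 N.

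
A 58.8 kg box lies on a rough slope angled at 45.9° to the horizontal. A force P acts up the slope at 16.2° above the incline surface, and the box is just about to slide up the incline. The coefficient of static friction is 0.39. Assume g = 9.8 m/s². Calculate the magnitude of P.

On the verge of sliding up the incline, friction equals μN and acts down the slope.
Perpendicular: N + P sin 16.2° = W cos 45.9° = 401 N.
Along incline: P cos 16.2° = W sin 45.9° + μN  with W sin 45.9° = 413.8 N.
Solving the pair for P and N: P = 533.4 N, N = 252.2 N (and f = μN = 98.36 N).

P ≈ 533 N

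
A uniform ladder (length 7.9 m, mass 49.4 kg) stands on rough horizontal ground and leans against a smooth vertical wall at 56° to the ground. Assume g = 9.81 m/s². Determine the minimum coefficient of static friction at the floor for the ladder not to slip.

μ_min ≈ 0.337

ΣF_y = 0: N_floor = 49.4×9.81 = 484.61 N.
Torques about the foot: N_wall · 7.9 sin 56° = 49.4×9.81×3.95 cos 56° → N_wall = 163.44 N.
ΣF_x = 0: f_floor = N_wall = 163.44 N.
μ_min = f_floor / N_floor = 163.44 / 484.61 = 0.3373.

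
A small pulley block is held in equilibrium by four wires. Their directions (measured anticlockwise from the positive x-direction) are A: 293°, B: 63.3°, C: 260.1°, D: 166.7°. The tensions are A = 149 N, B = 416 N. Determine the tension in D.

Resolve: ΣF_x = 149 cos 293° + 416 cos 63.3° + T_C cos 260.1° + T_D cos 166.7° = 0.
        ΣF_y = 149 sin 293° + 416 sin 63.3° + T_C sin 260.1° + T_D sin 166.7° = 0.
The known terms sum to (245.1, 234.5) N, so -0.1719 T_C − 0.9732 T_D = -245.1 and -0.9851 T_C + 0.2300 T_D = -234.5.
Solving simultaneously: T_C = 285.1 N, T_D = 201.5 N.

T_D ≈ 202 N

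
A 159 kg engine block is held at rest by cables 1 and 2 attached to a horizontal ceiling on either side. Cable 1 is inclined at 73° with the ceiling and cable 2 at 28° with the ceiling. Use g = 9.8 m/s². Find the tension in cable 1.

Weight W = 159 × 9.8 = 1558 N acts straight down.
Horizontal: T_1 cos 73° = T_2 cos 28°  →  T_2 = 0.3311 T_1.
Vertical: T_1 sin 73° + T_2 sin 28° = 1558.
Substituting the horizontal relation into the vertical equation gives 1.112 T_1 = 1558, so T_1 = 1402 N.

T_1 ≈ 1400 N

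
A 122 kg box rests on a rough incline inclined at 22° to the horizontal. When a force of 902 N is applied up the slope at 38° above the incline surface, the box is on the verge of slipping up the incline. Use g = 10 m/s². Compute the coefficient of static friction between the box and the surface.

On the verge of sliding up the incline, friction is at its maximum μN and acts down the slope.
Perpendicular to incline: N = W cos 22° − P sin 38° = 1131 − 555.3 = 575.8 N.
Along incline: P cos 38° − μN = W sin 22° → μ = −(W sin 22° − P cos 38°) / N = 0.4407.

μ ≈ 0.441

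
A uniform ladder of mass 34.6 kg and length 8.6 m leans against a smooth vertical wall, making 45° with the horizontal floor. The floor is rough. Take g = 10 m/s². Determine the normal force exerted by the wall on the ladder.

N_wall ≈ 173 N

Torques about the foot: N_wall · 8.6 sin 45° = 34.6×10×4.3 cos 45° → N_wall = 173 N.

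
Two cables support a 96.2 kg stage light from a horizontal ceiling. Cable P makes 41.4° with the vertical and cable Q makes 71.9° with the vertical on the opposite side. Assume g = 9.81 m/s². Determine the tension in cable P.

Angles from the horizontal: cable P is 90° − 41.4° = 48.6°, cable Q is 90° − 71.9° = 18.1°.
Weight W = 96.2 × 9.81 = 943.7 N acts straight down.
Horizontal: T_P cos 48.6° = T_Q cos 18.1°  →  T_Q = 0.6957 T_P.
Vertical: T_P sin 48.6° + T_Q sin 18.1° = 943.7.
Substituting the horizontal relation into the vertical equation gives 0.9663 T_P = 943.7, so T_P = 976.7 N.

T_P ≈ 977 N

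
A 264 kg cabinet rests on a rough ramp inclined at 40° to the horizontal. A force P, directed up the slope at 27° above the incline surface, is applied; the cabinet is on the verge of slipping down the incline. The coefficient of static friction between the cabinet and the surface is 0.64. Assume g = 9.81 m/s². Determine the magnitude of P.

P ≈ 658 N

On the verge of sliding down the incline, friction equals μN and acts up the slope.
Perpendicular: N + P sin 27° = W cos 40° = 1984 N.
Along incline: P cos 27° + μN = W sin 40° with W sin 40° = 1665 N.
Solving the pair for P and N: P = 657.8 N, N = 1685 N (and f = μN = 1079 N).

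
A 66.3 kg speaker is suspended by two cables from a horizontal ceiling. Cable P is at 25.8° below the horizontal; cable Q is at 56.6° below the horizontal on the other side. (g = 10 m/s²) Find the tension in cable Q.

Weight W = 66.3 × 10 = 663 N acts straight down.
Horizontal: T_P cos 25.8° = T_Q cos 56.6°  →  T_P = 0.6114 T_Q.
Vertical: T_P sin 25.8° + T_Q sin 56.6° = 663.
Substituting the horizontal relation into the vertical equation gives 1.101 T_Q = 663, so T_Q = 602.2 N.

T_Q ≈ 602 N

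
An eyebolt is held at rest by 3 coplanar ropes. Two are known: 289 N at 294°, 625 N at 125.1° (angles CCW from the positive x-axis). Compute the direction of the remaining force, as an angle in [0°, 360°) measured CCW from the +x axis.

θ ≈ 314°

Sum the known components: ΣF_x = -241.8 N, ΣF_y = 247.3 N.
For equilibrium the remaining force must supply (−ΣF_x, −ΣF_y) = (241.8, -247.3) N.
Magnitude = √((241.8)² + (-247.3)²) = 345.9 N; direction = atan2(-247.3, 241.8) = 314.4°.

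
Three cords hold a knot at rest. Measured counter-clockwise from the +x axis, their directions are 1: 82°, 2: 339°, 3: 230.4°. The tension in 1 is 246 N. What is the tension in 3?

Resolve: ΣF_x = 246 cos 82° + T_2 cos 339° + T_3 cos 230.4° = 0.
        ΣF_y = 246 sin 82° + T_2 sin 339° + T_3 sin 230.4° = 0.
The known terms sum to (34.24, 243.6) N, so 0.9336 T_2 − 0.6374 T_3 = -34.24 and -0.3584 T_2 − 0.7705 T_3 = -243.6.
Solving simultaneously: T_2 = 136 N, T_3 = 252.9 N.

T_3 ≈ 253 N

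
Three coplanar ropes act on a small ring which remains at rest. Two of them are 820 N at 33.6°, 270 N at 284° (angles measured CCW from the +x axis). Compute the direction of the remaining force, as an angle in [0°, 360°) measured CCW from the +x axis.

Sum the known components: ΣF_x = 748.3 N, ΣF_y = 191.8 N.
For equilibrium the remaining force must supply (−ΣF_x, −ΣF_y) = (-748.3, -191.8) N.
Magnitude = √((-748.3)² + (-191.8)²) = 772.5 N; direction = atan2(-191.8, -748.3) = 194.4°.

θ ≈ 194°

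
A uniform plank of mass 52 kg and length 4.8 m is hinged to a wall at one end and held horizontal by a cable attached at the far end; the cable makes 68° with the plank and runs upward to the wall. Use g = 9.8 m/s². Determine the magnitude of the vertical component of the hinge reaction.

|H_y| ≈ 255 N

Take torques about the hinge: T sin 68° · 4.8 = 52×9.8×2.4 = 1223 N·m.
So T = 1223 / (0.9272 × 4.8) = 274.81 N.
ΣF_y = 0: H_y = (52×9.8) − T sin 68° = 509.6 − 254.8 = 254.8 N.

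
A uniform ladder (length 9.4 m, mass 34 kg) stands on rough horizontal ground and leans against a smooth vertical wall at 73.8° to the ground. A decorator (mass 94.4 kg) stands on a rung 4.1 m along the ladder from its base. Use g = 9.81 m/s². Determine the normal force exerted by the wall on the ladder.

N_wall ≈ 166 N

Torques about the foot: N_wall · 9.4 sin 73.8° = 34×9.81×4.7 cos 73.8° + 94.4×9.81×4.1 cos 73.8° → N_wall = 165.8 N.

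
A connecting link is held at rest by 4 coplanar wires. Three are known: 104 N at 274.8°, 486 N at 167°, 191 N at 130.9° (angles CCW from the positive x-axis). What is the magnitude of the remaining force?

F ≈ 609 N

Sum the known components: ΣF_x = -589.9 N, ΣF_y = 150.1 N.
For equilibrium the remaining force must supply (−ΣF_x, −ΣF_y) = (589.9, -150.1) N.
Magnitude = √((589.9)² + (-150.1)²) = 608.7 N; direction = atan2(-150.1, 589.9) = 345.7°.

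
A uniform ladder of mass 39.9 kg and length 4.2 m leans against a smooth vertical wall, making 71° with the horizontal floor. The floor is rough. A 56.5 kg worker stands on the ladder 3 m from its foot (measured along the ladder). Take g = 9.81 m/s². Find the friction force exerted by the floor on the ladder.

f ≈ 204 N

Torques about the foot: N_wall · 4.2 sin 71° = 39.9×9.81×2.1 cos 71° + 56.5×9.81×3 cos 71° → N_wall = 203.71 N.
ΣF_x = 0: f_floor = N_wall = 203.71 N.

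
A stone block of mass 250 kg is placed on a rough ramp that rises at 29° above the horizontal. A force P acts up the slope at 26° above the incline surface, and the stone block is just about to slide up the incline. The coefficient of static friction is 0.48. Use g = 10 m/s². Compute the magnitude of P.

P ≈ 2040 N

On the verge of sliding up the incline, friction equals μN and acts down the slope.
Perpendicular: N + P sin 26° = W cos 29° = 2187 N.
Along incline: P cos 26° = W sin 29° + μN  with W sin 29° = 1212 N.
Solving the pair for P and N: P = 2039 N, N = 1293 N (and f = μN = 620.5 N).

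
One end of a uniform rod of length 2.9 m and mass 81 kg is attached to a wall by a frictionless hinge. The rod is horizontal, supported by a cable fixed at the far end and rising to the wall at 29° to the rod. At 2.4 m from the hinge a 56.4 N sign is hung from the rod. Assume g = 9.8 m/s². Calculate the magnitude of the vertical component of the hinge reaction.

Take torques about the hinge: T sin 29° · 2.9 = 81×9.8×1.45 + 56.4×2.4 = 1286.4 N·m.
So T = 1286.4 / (0.4848 × 2.9) = 914.95 N.
ΣF_y = 0: H_y = (81×9.8 + 56.4) − T sin 29° = 850.2 − 443.58 = 406.62 N.

|H_y| ≈ 407 N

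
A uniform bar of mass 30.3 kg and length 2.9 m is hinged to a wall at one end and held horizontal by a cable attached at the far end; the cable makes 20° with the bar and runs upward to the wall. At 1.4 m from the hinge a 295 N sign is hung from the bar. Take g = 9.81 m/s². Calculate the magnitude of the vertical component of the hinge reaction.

|H_y| ≈ 301 N

Take torques about the hinge: T sin 20° · 2.9 = 30.3×9.81×1.45 + 295×1.4 = 844 N·m.
So T = 844 / (0.3420 × 2.9) = 850.93 N.
ΣF_y = 0: H_y = (30.3×9.81 + 295) − T sin 20° = 592.24 − 291.04 = 301.21 N.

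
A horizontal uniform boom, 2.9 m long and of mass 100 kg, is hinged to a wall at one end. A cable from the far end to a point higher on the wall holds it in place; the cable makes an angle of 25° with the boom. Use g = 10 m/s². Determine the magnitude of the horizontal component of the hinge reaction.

Take torques about the hinge: T sin 25° · 2.9 = 100×10×1.45 = 1450 N·m.
So T = 1450 / (0.4226 × 2.9) = 1183.1 N.
ΣF_x = 0: H_x = T cos 25° = 1072.3 N.

H_x ≈ 1070 N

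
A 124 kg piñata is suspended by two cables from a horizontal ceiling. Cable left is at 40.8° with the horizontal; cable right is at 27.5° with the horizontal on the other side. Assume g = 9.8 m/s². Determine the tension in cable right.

T_right ≈ 990 N

Weight W = 124 × 9.8 = 1215 N acts straight down.
Horizontal: T_left cos 40.8° = T_right cos 27.5°  →  T_left = 1.172 T_right.
Vertical: T_left sin 40.8° + T_right sin 27.5° = 1215.
Substituting the horizontal relation into the vertical equation gives 1.227 T_right = 1215, so T_right = 990.1 N.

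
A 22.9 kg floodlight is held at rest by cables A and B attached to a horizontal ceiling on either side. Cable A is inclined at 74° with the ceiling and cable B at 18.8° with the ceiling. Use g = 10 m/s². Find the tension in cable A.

Weight W = 22.9 × 10 = 229 N acts straight down.
Horizontal: T_A cos 74° = T_B cos 18.8°  →  T_B = 0.2912 T_A.
Vertical: T_A sin 74° + T_B sin 18.8° = 229.
Substituting the horizontal relation into the vertical equation gives 1.055 T_A = 229, so T_A = 217 N.

T_A ≈ 217 N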